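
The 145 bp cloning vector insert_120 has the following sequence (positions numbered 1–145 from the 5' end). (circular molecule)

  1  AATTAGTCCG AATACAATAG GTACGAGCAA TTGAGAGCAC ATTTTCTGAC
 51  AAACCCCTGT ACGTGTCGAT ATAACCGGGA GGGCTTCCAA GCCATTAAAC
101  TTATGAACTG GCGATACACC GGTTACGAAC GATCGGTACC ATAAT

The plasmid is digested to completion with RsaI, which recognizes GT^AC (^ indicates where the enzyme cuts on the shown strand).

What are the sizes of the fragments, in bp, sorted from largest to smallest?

RsaI sites (GTAC) start at positions 21, 59, 136.
RsaI cuts after base 2 of each site, so after positions 22, 60, 137.
Circular molecule, 3 cuts → 3 fragments:
  23–60 → 38 bp
  61–137 → 77 bp
  138–145 then 1–22 → 8 + 22 = 30 bp
Sorted largest to smallest: 77, 38, 30 bp.

77, 38, 30 bp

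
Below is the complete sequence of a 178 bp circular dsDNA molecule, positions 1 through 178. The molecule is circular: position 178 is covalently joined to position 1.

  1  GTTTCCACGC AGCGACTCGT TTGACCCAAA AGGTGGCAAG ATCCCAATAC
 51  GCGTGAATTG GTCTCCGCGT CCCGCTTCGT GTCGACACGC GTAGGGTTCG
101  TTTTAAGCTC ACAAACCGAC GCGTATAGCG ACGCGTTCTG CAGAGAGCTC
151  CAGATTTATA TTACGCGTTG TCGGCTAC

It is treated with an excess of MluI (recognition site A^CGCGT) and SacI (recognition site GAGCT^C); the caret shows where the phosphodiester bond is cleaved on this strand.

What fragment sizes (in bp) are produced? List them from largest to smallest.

MluI sites (ACGCGT) start at positions 49, 87, 119, 131, 163.
MluI cuts after the first base of each site, so after positions 49, 87, 119, 131, 163.
The SacI site (GAGCTC) starts at position 145.
SacI cuts after base 5 of each site (before the last base), so after position 149.
Combined cut positions: 49, 87, 119, 131, 149, 163.
Circular molecule, 6 cuts → 6 fragments:
  50–87 → 38 bp
  88–119 → 32 bp
  120–131 → 12 bp
  132–149 → 18 bp
  150–163 → 14 bp
  164–178 then 1–49 → 15 + 49 = 64 bp
Sorted largest to smallest: 64, 38, 32, 18, 14, 12 bp.

64, 38, 32, 18, 14, 12 bp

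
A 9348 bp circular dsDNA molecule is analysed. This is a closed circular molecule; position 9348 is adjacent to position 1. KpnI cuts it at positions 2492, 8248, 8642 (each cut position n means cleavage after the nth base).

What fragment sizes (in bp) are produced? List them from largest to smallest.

Circular molecule, 3 cuts → 3 fragments:
  8248 − 2492 = 5756 bp
  8642 − 8248 = 394 bp
  wrap: 9348 − 8642 + 2492 = 3198 bp
Sorted largest to smallest: 5756, 3198, 394 bp.

5756, 3198, 394 bp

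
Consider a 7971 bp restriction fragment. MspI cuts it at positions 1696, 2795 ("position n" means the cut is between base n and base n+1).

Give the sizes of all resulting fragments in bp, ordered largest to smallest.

5176, 1696, 1099 bp

Linear molecule, 2 cuts → 3 fragments:
  1696 − 0 = 1696 bp
  2795 − 1696 = 1099 bp
  7971 − 2795 = 5176 bp
Sorted largest to smallest: 5176, 1696, 1099 bp.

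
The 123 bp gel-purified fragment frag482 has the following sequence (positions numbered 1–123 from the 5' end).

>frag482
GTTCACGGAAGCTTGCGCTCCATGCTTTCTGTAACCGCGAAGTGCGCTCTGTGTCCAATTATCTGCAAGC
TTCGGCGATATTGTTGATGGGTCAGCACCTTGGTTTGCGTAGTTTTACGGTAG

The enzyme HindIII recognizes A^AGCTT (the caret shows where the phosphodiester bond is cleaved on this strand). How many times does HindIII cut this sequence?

2

AAGCTT occurs starting at positions 9, 67.
HindIII cuts at 2 sites.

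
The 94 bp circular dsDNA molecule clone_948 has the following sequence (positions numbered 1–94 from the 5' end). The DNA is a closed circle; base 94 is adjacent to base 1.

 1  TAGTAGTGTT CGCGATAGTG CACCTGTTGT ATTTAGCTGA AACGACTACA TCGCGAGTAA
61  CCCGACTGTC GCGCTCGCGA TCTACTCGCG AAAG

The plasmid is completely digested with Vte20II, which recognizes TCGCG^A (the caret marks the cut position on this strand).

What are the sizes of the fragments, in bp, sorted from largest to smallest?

41, 24, 18, 11 bp

Vte20II sites (TCGCGA) start at positions 10, 51, 75, 86.
Vte20II cuts after base 5 of each site (before the last base), so after positions 14, 55, 79, 90.
Circular molecule, 4 cuts → 4 fragments:
  15–55 → 41 bp
  56–79 → 24 bp
  80–90 → 11 bp
  91–94 then 1–14 → 4 + 14 = 18 bp
Sorted largest to smallest: 41, 24, 18, 11 bp.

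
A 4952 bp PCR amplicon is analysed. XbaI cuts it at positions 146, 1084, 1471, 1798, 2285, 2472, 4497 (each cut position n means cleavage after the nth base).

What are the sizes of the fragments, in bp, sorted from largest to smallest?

2025, 938, 487, 455, 387, 327, 187, 146 bp

Linear molecule, 7 cuts → 8 fragments:
  146 − 0 = 146 bp
  1084 − 146 = 938 bp
  1471 − 1084 = 387 bp
  1798 − 1471 = 327 bp
  2285 − 1798 = 487 bp
  2472 − 2285 = 187 bp
  4497 − 2472 = 2025 bp
  4952 − 4497 = 455 bp
Sorted largest to smallest: 2025, 938, 487, 455, 387, 327, 187, 146 bp.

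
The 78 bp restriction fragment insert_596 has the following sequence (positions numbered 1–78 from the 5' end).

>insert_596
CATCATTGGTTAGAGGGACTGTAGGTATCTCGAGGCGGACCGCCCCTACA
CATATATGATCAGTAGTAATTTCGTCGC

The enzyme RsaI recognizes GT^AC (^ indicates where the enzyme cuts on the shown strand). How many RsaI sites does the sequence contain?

0

No occurrence of GTAC is present in the sequence.
RsaI does not cut: 0 sites.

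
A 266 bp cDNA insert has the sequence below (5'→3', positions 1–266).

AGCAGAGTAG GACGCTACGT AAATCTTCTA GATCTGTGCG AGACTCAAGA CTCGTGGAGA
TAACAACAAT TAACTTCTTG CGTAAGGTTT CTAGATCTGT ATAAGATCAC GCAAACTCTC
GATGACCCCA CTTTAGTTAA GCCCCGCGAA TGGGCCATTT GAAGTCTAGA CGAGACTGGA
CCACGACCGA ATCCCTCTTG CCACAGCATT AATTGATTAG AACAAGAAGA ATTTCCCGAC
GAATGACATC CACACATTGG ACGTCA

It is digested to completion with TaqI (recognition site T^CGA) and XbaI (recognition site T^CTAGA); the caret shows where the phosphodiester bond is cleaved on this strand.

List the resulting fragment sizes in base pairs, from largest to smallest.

The TaqI site (TCGA) starts at position 119.
TaqI cuts after the first base of each site, so after position 119.
XbaI sites (TCTAGA) start at positions 27, 90, 165.
XbaI cuts after the first base of each site, so after positions 27, 90, 165.
Combined cut positions: 27, 90, 119, 165.
Linear molecule, 4 cuts → 5 fragments:
  1–27 → 27 bp
  28–90 → 63 bp
  91–119 → 29 bp
  120–165 → 46 bp
  166–266 → 101 bp
Sorted largest to smallest: 101, 63, 46, 29, 27 bp.

101, 63, 46, 29, 27 bp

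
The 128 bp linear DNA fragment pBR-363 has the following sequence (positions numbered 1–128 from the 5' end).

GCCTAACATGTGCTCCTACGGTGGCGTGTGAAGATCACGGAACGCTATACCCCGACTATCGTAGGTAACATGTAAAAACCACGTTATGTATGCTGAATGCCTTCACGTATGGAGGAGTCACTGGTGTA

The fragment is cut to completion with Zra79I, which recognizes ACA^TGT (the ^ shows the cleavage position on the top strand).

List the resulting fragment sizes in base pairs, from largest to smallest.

Zra79I sites (ACATGT) start at positions 6, 68.
Zra79I cuts after base 3 of each site, so after positions 8, 70.
Linear molecule, 2 cuts → 3 fragments:
  1–8 → 8 bp
  9–70 → 62 bp
  71–128 → 58 bp
Sorted largest to smallest: 62, 58, 8 bp.

62, 58, 8 bp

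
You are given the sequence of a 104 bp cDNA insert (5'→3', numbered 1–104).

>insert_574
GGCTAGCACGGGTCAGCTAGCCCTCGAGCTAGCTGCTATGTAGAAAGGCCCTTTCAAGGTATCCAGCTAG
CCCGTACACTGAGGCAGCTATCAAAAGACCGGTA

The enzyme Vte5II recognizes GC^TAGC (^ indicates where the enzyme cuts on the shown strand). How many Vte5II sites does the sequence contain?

GCTAGC occurs starting at positions 2, 16, 28, 66.
Vte5II cuts at 4 sites.

4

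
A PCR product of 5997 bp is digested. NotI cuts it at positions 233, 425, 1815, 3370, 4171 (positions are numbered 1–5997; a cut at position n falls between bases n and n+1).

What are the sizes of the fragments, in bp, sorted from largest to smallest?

1826, 1555, 1390, 801, 233, 192 bp

Linear molecule, 5 cuts → 6 fragments:
  233 − 0 = 233 bp
  425 − 233 = 192 bp
  1815 − 425 = 1390 bp
  3370 − 1815 = 1555 bp
  4171 − 3370 = 801 bp
  5997 − 4171 = 1826 bp
Sorted largest to smallest: 1826, 1555, 1390, 801, 233, 192 bp.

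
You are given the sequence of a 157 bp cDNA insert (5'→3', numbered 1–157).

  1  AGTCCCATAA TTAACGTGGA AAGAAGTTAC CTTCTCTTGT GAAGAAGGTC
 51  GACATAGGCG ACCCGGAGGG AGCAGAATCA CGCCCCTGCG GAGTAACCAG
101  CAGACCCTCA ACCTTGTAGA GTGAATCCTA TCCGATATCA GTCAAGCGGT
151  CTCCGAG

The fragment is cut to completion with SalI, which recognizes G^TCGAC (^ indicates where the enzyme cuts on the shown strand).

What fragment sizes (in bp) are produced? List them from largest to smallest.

The SalI site (GTCGAC) starts at position 48.
SalI cuts after the first base of each site, so after position 48.
Linear molecule, 1 cut → 2 fragments:
  1–48 → 48 bp
  49–157 → 109 bp
Sorted largest to smallest: 109, 48 bp.

109, 48 bp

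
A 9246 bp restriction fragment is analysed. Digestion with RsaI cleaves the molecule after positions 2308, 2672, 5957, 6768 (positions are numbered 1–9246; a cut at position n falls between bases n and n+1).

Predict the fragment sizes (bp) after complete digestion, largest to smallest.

3285, 2478, 2308, 811, 364 bp

Linear molecule, 4 cuts → 5 fragments:
  2308 − 0 = 2308 bp
  2672 − 2308 = 364 bp
  5957 − 2672 = 3285 bp
  6768 − 5957 = 811 bp
  9246 − 6768 = 2478 bp
Sorted largest to smallest: 3285, 2478, 2308, 811, 364 bp.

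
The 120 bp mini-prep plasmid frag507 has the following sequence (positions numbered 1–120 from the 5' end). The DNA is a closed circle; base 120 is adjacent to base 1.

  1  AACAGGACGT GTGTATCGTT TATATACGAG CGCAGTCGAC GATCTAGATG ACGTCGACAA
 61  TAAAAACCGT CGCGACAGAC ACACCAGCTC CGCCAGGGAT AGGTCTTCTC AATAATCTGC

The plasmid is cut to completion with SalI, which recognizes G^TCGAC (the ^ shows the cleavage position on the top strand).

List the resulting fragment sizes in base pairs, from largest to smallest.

SalI sites (GTCGAC) start at positions 35, 53.
SalI cuts after the first base of each site, so after positions 35, 53.
Circular molecule, 2 cuts → 2 fragments:
  36–53 → 18 bp
  54–120 then 1–35 → 67 + 35 = 102 bp
Sorted largest to smallest: 102, 18 bp.

102, 18 bp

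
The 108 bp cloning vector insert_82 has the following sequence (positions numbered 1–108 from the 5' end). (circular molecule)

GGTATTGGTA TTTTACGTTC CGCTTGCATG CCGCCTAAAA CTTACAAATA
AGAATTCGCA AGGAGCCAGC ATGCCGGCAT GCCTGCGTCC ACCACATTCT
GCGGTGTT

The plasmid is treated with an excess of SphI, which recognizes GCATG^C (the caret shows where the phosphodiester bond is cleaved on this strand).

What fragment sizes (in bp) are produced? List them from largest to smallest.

SphI sites (GCATGC) start at positions 26, 69, 77.
SphI cuts after base 5 of each site (before the last base), so after positions 30, 73, 81.
Circular molecule, 3 cuts → 3 fragments:
  31–73 → 43 bp
  74–81 → 8 bp
  82–108 then 1–30 → 27 + 30 = 57 bp
Sorted largest to smallest: 57, 43, 8 bp.

57, 43, 8 bp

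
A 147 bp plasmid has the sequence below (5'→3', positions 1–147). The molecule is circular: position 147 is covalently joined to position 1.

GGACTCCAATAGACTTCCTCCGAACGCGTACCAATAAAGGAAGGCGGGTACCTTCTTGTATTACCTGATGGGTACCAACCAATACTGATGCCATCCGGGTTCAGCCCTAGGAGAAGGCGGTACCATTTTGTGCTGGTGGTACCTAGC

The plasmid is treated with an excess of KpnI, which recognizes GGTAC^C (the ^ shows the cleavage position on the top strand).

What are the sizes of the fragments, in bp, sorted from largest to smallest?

KpnI sites (GGTACC) start at positions 47, 71, 119, 138.
KpnI cuts after base 5 of each site (before the last base), so after positions 51, 75, 123, 142.
Circular molecule, 4 cuts → 4 fragments:
  52–75 → 24 bp
  76–123 → 48 bp
  124–142 → 19 bp
  143–147 then 1–51 → 5 + 51 = 56 bp
Sorted largest to smallest: 56, 48, 24, 19 bp.

56, 48, 24, 19 bp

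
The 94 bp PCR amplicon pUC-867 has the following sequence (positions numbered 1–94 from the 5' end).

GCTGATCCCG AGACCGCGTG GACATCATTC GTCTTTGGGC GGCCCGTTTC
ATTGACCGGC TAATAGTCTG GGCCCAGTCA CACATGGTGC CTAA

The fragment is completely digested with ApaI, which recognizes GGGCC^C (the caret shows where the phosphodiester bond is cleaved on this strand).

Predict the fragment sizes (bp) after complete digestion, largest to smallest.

The ApaI site (GGGCCC) starts at position 70.
ApaI cuts after base 5 of each site (before the last base), so after position 74.
Linear molecule, 1 cut → 2 fragments:
  1–74 → 74 bp
  75–94 → 20 bp
Sorted largest to smallest: 74, 20 bp.

74, 20 bp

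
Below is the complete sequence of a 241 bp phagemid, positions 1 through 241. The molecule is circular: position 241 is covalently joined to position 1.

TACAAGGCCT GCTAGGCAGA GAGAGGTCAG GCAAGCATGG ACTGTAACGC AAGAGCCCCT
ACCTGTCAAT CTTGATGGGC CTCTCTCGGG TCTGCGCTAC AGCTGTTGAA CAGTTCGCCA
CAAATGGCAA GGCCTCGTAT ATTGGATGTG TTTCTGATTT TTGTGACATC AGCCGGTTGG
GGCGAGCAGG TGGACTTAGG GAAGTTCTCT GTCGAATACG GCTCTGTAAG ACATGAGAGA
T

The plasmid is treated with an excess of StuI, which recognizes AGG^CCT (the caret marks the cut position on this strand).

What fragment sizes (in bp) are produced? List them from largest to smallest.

125, 116 bp

StuI sites (AGGCCT) start at positions 5, 130.
StuI cuts after base 3 of each site, so after positions 7, 132.
Circular molecule, 2 cuts → 2 fragments:
  8–132 → 125 bp
  133–241 then 1–7 → 109 + 7 = 116 bp
Sorted largest to smallest: 125, 116 bp.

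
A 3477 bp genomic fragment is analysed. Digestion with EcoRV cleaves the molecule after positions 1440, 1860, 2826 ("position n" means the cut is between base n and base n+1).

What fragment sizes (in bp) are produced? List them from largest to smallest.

1440, 966, 651, 420 bp

Linear molecule, 3 cuts → 4 fragments:
  1440 − 0 = 1440 bp
  1860 − 1440 = 420 bp
  2826 − 1860 = 966 bp
  3477 − 2826 = 651 bp
Sorted largest to smallest: 1440, 966, 651, 420 bp.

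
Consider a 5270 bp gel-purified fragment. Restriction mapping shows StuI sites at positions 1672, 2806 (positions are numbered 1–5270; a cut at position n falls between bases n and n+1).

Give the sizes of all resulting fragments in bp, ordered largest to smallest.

Linear molecule, 2 cuts → 3 fragments:
  1672 − 0 = 1672 bp
  2806 − 1672 = 1134 bp
  5270 − 2806 = 2464 bp
Sorted largest to smallest: 2464, 1672, 1134 bp.

2464, 1672, 1134 bp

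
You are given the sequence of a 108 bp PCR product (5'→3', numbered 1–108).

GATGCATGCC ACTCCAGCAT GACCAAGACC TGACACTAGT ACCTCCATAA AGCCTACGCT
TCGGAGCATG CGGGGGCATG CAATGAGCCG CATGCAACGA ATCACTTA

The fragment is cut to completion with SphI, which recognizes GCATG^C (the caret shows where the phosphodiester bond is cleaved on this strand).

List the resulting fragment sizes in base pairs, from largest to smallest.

62, 14, 14, 10, 8 bp

SphI sites (GCATGC) start at positions 4, 66, 76, 90.
SphI cuts after base 5 of each site (before the last base), so after positions 8, 70, 80, 94.
Linear molecule, 4 cuts → 5 fragments:
  1–8 → 8 bp
  9–70 → 62 bp
  71–80 → 10 bp
  81–94 → 14 bp
  95–108 → 14 bp
Sorted largest to smallest: 62, 14, 14, 10, 8 bp.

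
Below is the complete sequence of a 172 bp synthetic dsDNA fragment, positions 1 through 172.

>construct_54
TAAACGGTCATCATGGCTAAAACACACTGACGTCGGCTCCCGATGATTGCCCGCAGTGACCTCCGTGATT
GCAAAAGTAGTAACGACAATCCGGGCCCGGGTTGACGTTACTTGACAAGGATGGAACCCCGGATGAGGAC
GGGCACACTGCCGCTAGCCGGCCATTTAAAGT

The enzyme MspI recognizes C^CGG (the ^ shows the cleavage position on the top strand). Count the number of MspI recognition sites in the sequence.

4

CCGG occurs starting at positions 91, 97, 129, 158.
MspI cuts at 4 sites.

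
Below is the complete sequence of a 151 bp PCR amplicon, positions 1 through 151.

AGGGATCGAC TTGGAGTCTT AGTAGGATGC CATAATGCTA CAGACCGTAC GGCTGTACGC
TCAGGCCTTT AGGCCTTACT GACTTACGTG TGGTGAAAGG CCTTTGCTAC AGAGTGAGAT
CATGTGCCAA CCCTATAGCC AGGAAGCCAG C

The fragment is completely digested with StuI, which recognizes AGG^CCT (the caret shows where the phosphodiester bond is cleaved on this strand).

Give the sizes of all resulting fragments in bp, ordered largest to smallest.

65, 51, 27, 8 bp

StuI sites (AGGCCT) start at positions 63, 71, 98.
StuI cuts after base 3 of each site, so after positions 65, 73, 100.
Linear molecule, 3 cuts → 4 fragments:
  1–65 → 65 bp
  66–73 → 8 bp
  74–100 → 27 bp
  101–151 → 51 bp
Sorted largest to smallest: 65, 51, 27, 8 bp.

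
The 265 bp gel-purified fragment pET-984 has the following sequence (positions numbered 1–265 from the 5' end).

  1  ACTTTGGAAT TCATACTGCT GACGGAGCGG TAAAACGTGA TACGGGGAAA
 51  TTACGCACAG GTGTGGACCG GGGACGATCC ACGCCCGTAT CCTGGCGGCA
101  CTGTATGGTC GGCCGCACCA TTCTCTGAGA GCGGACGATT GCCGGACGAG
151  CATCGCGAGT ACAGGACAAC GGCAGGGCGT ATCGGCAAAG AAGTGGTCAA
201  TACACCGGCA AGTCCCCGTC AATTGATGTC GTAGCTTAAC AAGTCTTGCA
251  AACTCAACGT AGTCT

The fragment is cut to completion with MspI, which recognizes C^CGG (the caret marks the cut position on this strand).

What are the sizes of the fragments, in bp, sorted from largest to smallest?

74, 68, 63, 60 bp

MspI sites (CCGG) start at positions 68, 142, 205.
MspI cuts after the first base of each site, so after positions 68, 142, 205.
Linear molecule, 3 cuts → 4 fragments:
  1–68 → 68 bp
  69–142 → 74 bp
  143–205 → 63 bp
  206–265 → 60 bp
Sorted largest to smallest: 74, 68, 63, 60 bp.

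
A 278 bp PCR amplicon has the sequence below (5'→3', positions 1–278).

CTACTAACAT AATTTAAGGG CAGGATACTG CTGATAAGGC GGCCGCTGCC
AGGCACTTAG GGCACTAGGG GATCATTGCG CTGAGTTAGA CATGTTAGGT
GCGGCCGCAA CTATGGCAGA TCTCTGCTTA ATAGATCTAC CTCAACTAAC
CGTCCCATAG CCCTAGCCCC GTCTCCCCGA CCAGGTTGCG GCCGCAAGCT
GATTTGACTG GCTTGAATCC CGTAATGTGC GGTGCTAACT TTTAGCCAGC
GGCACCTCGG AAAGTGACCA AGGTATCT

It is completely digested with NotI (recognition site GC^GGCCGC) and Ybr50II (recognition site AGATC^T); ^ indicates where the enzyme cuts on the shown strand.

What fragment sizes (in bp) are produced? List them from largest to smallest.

NotI sites (GCGGCCGC) start at positions 39, 101, 188.
NotI cuts after base 2 of each site, so after positions 40, 102, 189.
Ybr50II sites (AGATCT) start at positions 118, 133.
Ybr50II cuts after base 5 of each site (before the last base), so after positions 122, 137.
Combined cut positions: 40, 102, 122, 137, 189.
Linear molecule, 5 cuts → 6 fragments:
  1–40 → 40 bp
  41–102 → 62 bp
  103–122 → 20 bp
  123–137 → 15 bp
  138–189 → 52 bp
  190–278 → 89 bp
Sorted largest to smallest: 89, 62, 52, 40, 20, 15 bp.

89, 62, 52, 40, 20, 15 bp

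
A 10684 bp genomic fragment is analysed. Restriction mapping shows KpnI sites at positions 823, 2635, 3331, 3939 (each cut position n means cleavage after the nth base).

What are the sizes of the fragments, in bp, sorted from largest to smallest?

6745, 1812, 823, 696, 608 bp

Linear molecule, 4 cuts → 5 fragments:
  823 − 0 = 823 bp
  2635 − 823 = 1812 bp
  3331 − 2635 = 696 bp
  3939 − 3331 = 608 bp
  10684 − 3939 = 6745 bp
Sorted largest to smallest: 6745, 1812, 823, 696, 608 bp.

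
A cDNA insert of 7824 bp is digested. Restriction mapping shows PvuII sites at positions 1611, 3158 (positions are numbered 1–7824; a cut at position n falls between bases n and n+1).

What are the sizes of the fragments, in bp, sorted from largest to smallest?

4666, 1611, 1547 bp

Linear molecule, 2 cuts → 3 fragments:
  1611 − 0 = 1611 bp
  3158 − 1611 = 1547 bp
  7824 − 3158 = 4666 bp
Sorted largest to smallest: 4666, 1611, 1547 bp.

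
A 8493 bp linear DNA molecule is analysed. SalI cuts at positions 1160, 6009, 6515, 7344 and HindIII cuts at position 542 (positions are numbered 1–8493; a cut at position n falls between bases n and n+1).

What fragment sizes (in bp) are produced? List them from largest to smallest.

4849, 1149, 829, 618, 542, 506 bp

Combined cut positions (sorted): 542, 1160, 6009, 6515, 7344.
Linear molecule, 5 cuts → 6 fragments:
  542 − 0 = 542 bp
  1160 − 542 = 618 bp
  6009 − 1160 = 4849 bp
  6515 − 6009 = 506 bp
  7344 − 6515 = 829 bp
  8493 − 7344 = 1149 bp
Sorted largest to smallest: 4849, 1149, 829, 618, 542, 506 bp.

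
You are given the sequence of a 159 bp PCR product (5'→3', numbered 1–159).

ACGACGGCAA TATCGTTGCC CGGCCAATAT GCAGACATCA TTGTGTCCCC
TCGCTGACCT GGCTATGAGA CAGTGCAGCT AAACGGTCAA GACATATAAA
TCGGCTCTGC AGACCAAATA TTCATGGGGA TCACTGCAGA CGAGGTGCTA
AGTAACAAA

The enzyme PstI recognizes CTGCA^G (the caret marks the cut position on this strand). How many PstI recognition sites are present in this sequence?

2

CTGCAG occurs starting at positions 107, 134.
PstI cuts at 2 sites.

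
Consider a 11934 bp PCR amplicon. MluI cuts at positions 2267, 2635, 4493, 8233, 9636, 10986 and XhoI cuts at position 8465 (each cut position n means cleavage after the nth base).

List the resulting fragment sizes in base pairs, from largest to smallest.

3740, 2267, 1858, 1350, 1171, 948, 368, 232 bp

Combined cut positions (sorted): 2267, 2635, 4493, 8233, 8465, 9636, 10986.
Linear molecule, 7 cuts → 8 fragments:
  2267 − 0 = 2267 bp
  2635 − 2267 = 368 bp
  4493 − 2635 = 1858 bp
  8233 − 4493 = 3740 bp
  8465 − 8233 = 232 bp
  9636 − 8465 = 1171 bp
  10986 − 9636 = 1350 bp
  11934 − 10986 = 948 bp
Sorted largest to smallest: 3740, 2267, 1858, 1350, 1171, 948, 368, 232 bp.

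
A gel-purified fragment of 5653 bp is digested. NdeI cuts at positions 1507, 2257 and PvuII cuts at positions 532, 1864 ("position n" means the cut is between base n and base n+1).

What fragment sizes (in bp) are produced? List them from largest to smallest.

Combined cut positions (sorted): 532, 1507, 1864, 2257.
Linear molecule, 4 cuts → 5 fragments:
  532 − 0 = 532 bp
  1507 − 532 = 975 bp
  1864 − 1507 = 357 bp
  2257 − 1864 = 393 bp
  5653 − 2257 = 3396 bp
Sorted largest to smallest: 3396, 975, 532, 393, 357 bp.

3396, 975, 532, 393, 357 bp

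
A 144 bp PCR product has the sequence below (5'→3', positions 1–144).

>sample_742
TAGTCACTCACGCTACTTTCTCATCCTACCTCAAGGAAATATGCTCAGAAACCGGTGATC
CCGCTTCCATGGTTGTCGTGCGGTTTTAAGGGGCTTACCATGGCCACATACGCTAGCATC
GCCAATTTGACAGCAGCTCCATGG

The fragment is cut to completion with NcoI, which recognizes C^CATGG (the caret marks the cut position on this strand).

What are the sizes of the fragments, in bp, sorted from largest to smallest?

NcoI sites (CCATGG) start at positions 67, 98, 139.
NcoI cuts after the first base of each site, so after positions 67, 98, 139.
Linear molecule, 3 cuts → 4 fragments:
  1–67 → 67 bp
  68–98 → 31 bp
  99–139 → 41 bp
  140–144 → 5 bp
Sorted largest to smallest: 67, 41, 31, 5 bp.

67, 41, 31, 5 bp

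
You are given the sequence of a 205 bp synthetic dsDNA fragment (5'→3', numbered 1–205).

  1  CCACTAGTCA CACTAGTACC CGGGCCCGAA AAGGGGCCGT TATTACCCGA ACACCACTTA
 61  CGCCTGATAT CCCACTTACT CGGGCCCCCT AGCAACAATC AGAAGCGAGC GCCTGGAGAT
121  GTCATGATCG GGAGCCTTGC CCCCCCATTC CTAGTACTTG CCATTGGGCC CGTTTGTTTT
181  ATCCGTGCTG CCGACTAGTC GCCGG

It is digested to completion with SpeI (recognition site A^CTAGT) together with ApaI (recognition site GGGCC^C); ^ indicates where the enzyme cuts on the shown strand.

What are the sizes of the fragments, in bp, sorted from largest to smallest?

SpeI sites (ACTAGT) start at positions 3, 12, 194.
SpeI cuts after the first base of each site, so after positions 3, 12, 194.
ApaI sites (GGGCCC) start at positions 22, 82, 166.
ApaI cuts after base 5 of each site (before the last base), so after positions 26, 86, 170.
Combined cut positions: 3, 12, 26, 86, 170, 194.
Linear molecule, 6 cuts → 7 fragments:
  1–3 → 3 bp
  4–12 → 9 bp
  13–26 → 14 bp
  27–86 → 60 bp
  87–170 → 84 bp
  171–194 → 24 bp
  195–205 → 11 bp
Sorted largest to smallest: 84, 60, 24, 14, 11, 9, 3 bp.

84, 60, 24, 14, 11, 9, 3 bp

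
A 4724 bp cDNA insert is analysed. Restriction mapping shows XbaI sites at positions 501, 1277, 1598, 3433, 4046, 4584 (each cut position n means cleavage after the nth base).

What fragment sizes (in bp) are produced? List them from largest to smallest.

1835, 776, 613, 538, 501, 321, 140 bp

Linear molecule, 6 cuts → 7 fragments:
  501 − 0 = 501 bp
  1277 − 501 = 776 bp
  1598 − 1277 = 321 bp
  3433 − 1598 = 1835 bp
  4046 − 3433 = 613 bp
  4584 − 4046 = 538 bp
  4724 − 4584 = 140 bp
Sorted largest to smallest: 1835, 776, 613, 538, 501, 321, 140 bp.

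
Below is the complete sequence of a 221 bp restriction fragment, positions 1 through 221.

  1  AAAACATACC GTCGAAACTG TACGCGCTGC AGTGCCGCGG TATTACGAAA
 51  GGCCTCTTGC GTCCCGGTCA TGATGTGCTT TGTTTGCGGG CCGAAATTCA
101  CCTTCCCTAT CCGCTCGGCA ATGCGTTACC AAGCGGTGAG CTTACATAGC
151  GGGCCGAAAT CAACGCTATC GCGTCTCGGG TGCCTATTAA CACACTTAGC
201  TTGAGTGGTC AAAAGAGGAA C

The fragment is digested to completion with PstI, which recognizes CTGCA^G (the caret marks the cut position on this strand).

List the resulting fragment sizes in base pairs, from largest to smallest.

190, 31 bp

The PstI site (CTGCAG) starts at position 27.
PstI cuts after base 5 of each site (before the last base), so after position 31.
Linear molecule, 1 cut → 2 fragments:
  1–31 → 31 bp
  32–221 → 190 bp
Sorted largest to smallest: 190, 31 bp.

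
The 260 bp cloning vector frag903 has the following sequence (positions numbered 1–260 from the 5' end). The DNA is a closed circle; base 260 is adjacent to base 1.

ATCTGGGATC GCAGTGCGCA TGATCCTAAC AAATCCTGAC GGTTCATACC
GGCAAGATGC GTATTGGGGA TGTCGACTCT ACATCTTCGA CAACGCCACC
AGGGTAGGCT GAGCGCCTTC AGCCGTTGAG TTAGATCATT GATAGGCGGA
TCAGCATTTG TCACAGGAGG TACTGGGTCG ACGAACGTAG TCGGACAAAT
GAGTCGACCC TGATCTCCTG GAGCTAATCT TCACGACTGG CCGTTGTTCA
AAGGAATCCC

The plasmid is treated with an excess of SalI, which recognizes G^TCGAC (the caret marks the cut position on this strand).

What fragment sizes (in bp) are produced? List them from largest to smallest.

129, 105, 26 bp

SalI sites (GTCGAC) start at positions 72, 177, 203.
SalI cuts after the first base of each site, so after positions 72, 177, 203.
Circular molecule, 3 cuts → 3 fragments:
  73–177 → 105 bp
  178–203 → 26 bp
  204–260 then 1–72 → 57 + 72 = 129 bp
Sorted largest to smallest: 129, 105, 26 bp.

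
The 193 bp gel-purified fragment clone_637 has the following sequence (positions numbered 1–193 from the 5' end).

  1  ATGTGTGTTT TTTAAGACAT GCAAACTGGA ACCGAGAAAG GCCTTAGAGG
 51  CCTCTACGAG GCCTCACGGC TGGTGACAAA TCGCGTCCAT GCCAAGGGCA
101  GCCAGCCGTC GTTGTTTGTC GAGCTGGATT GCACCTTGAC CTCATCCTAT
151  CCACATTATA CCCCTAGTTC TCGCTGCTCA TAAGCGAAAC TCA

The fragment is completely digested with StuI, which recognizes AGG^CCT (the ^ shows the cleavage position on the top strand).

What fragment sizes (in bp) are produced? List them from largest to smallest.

StuI sites (AGGCCT) start at positions 39, 48, 59.
StuI cuts after base 3 of each site, so after positions 41, 50, 61.
Linear molecule, 3 cuts → 4 fragments:
  1–41 → 41 bp
  42–50 → 9 bp
  51–61 → 11 bp
  62–193 → 132 bp
Sorted largest to smallest: 132, 41, 11, 9 bp.

132, 41, 11, 9 bp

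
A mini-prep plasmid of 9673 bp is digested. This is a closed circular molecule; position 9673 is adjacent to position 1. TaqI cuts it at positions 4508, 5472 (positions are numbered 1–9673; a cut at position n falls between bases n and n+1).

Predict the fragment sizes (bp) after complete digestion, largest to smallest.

8709, 964 bp

Circular molecule, 2 cuts → 2 fragments:
  5472 − 4508 = 964 bp
  wrap: 9673 − 5472 + 4508 = 8709 bp
Sorted largest to smallest: 8709, 964 bp.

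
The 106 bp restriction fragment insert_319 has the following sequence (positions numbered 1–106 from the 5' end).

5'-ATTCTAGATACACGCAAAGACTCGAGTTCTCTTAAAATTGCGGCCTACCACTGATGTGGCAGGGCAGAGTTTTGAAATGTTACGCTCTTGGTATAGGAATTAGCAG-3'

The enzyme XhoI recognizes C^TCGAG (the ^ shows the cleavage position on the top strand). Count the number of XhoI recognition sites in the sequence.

CTCGAG occurs starting at position 21.
XhoI cuts at 1 site.

1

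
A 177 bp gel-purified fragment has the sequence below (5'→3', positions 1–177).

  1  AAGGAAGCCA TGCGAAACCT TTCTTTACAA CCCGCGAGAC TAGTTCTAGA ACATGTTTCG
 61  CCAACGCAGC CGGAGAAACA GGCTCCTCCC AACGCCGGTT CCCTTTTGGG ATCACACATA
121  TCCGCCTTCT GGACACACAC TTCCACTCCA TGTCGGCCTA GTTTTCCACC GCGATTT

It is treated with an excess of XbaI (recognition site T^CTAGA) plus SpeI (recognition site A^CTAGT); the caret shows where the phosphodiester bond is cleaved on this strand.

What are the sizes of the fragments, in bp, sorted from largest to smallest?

The XbaI site (TCTAGA) starts at position 45.
XbaI cuts after the first base of each site, so after position 45.
The SpeI site (ACTAGT) starts at position 39.
SpeI cuts after the first base of each site, so after position 39.
Combined cut positions: 39, 45.
Linear molecule, 2 cuts → 3 fragments:
  1–39 → 39 bp
  40–45 → 6 bp
  46–177 → 132 bp
Sorted largest to smallest: 132, 39, 6 bp.

132, 39, 6 bp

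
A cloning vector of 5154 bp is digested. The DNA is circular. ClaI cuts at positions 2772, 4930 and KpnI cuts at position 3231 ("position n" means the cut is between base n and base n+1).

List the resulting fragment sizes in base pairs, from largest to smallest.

Combined cut positions (sorted): 2772, 3231, 4930.
Circular molecule, 3 cuts → 3 fragments:
  3231 − 2772 = 459 bp
  4930 − 3231 = 1699 bp
  wrap: 5154 − 4930 + 2772 = 2996 bp
Sorted largest to smallest: 2996, 1699, 459 bp.

2996, 1699, 459 bp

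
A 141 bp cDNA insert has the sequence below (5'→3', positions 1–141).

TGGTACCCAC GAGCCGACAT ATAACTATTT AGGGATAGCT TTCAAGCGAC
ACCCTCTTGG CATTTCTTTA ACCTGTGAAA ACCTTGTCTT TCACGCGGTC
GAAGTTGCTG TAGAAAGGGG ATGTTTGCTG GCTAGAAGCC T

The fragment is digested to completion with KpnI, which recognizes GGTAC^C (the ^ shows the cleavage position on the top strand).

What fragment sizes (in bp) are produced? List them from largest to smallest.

135, 6 bp

The KpnI site (GGTACC) starts at position 2.
KpnI cuts after base 5 of each site (before the last base), so after position 6.
Linear molecule, 1 cut → 2 fragments:
  1–6 → 6 bp
  7–141 → 135 bp
Sorted largest to smallest: 135, 6 bp.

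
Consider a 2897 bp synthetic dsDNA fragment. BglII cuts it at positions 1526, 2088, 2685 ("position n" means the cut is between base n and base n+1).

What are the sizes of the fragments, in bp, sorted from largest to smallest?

Linear molecule, 3 cuts → 4 fragments:
  1526 − 0 = 1526 bp
  2088 − 1526 = 562 bp
  2685 − 2088 = 597 bp
  2897 − 2685 = 212 bp
Sorted largest to smallest: 1526, 597, 562, 212 bp.

1526, 597, 562, 212 bp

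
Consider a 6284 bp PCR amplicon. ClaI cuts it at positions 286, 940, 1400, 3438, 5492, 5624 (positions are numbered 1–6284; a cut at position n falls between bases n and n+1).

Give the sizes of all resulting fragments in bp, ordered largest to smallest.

Linear molecule, 6 cuts → 7 fragments:
  286 − 0 = 286 bp
  940 − 286 = 654 bp
  1400 − 940 = 460 bp
  3438 − 1400 = 2038 bp
  5492 − 3438 = 2054 bp
  5624 − 5492 = 132 bp
  6284 − 5624 = 660 bp
Sorted largest to smallest: 2054, 2038, 660, 654, 460, 286, 132 bp.

2054, 2038, 660, 654, 460, 286, 132 bp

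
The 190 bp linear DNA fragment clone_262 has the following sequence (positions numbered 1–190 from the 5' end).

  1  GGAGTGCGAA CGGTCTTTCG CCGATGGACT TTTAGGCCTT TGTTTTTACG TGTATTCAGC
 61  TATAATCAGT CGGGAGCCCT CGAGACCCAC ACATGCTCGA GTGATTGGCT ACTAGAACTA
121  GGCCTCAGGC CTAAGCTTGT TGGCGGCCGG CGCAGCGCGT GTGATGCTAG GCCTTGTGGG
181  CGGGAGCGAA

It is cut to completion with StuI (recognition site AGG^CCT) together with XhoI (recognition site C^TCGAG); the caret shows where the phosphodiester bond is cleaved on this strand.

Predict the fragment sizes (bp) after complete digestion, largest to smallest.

43, 42, 36, 26, 19, 17, 7 bp

StuI sites (AGGCCT) start at positions 34, 120, 127, 169.
StuI cuts after base 3 of each site, so after positions 36, 122, 129, 171.
XhoI sites (CTCGAG) start at positions 79, 96.
XhoI cuts after the first base of each site, so after positions 79, 96.
Combined cut positions: 36, 79, 96, 122, 129, 171.
Linear molecule, 6 cuts → 7 fragments:
  1–36 → 36 bp
  37–79 → 43 bp
  80–96 → 17 bp
  97–122 → 26 bp
  123–129 → 7 bp
  130–171 → 42 bp
  172–190 → 19 bp
Sorted largest to smallest: 43, 42, 36, 26, 19, 17, 7 bp.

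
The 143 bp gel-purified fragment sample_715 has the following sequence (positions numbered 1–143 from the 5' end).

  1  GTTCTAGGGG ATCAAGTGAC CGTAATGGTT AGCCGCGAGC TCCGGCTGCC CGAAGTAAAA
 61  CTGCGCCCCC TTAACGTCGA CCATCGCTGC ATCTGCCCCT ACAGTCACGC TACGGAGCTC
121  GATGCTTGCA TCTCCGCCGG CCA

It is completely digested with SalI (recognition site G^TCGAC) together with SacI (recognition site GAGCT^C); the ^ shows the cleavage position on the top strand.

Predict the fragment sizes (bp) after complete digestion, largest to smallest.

43, 41, 35, 24 bp

The SalI site (GTCGAC) starts at position 76.
SalI cuts after the first base of each site, so after position 76.
SacI sites (GAGCTC) start at positions 37, 115.
SacI cuts after base 5 of each site (before the last base), so after positions 41, 119.
Combined cut positions: 41, 76, 119.
Linear molecule, 3 cuts → 4 fragments:
  1–41 → 41 bp
  42–76 → 35 bp
  77–119 → 43 bp
  120–143 → 24 bp
Sorted largest to smallest: 43, 41, 35, 24 bp.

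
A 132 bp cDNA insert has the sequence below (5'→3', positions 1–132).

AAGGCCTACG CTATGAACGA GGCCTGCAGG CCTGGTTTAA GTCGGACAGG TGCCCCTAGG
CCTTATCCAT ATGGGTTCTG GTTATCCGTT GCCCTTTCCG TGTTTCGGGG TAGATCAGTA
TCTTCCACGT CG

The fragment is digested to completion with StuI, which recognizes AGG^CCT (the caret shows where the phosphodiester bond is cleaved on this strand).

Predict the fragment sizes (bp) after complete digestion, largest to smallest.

72, 30, 18, 8, 4 bp

StuI sites (AGGCCT) start at positions 2, 20, 28, 58.
StuI cuts after base 3 of each site, so after positions 4, 22, 30, 60.
Linear molecule, 4 cuts → 5 fragments:
  1–4 → 4 bp
  5–22 → 18 bp
  23–30 → 8 bp
  31–60 → 30 bp
  61–132 → 72 bp
Sorted largest to smallest: 72, 30, 18, 8, 4 bp.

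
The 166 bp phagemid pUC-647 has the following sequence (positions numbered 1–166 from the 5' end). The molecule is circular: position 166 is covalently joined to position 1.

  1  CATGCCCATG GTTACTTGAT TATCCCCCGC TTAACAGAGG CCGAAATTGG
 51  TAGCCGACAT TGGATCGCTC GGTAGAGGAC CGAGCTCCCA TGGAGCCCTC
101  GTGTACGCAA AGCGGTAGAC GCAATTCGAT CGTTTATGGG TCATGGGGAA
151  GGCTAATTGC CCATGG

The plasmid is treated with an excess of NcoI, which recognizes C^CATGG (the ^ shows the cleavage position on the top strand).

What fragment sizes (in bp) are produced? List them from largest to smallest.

NcoI sites (CCATGG) start at positions 6, 88, 161.
NcoI cuts after the first base of each site, so after positions 6, 88, 161.
Circular molecule, 3 cuts → 3 fragments:
  7–88 → 82 bp
  89–161 → 73 bp
  162–166 then 1–6 → 5 + 6 = 11 bp
Sorted largest to smallest: 82, 73, 11 bp.

82, 73, 11 bp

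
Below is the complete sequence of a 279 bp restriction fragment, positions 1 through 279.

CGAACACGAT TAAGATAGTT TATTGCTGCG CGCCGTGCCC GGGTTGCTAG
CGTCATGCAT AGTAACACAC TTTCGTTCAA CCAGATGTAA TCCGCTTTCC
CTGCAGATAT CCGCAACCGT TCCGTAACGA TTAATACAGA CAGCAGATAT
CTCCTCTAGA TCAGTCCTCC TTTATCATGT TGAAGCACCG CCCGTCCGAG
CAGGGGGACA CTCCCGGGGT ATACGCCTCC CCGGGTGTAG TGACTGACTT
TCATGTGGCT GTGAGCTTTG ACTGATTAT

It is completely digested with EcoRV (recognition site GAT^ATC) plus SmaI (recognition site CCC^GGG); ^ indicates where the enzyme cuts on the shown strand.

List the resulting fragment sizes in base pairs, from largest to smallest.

68, 67, 47, 40, 40, 17 bp

EcoRV sites (GATATC) start at positions 106, 146.
EcoRV cuts after base 3 of each site, so after positions 108, 148.
SmaI sites (CCCGGG) start at positions 38, 213, 230.
SmaI cuts after base 3 of each site, so after positions 40, 215, 232.
Combined cut positions: 40, 108, 148, 215, 232.
Linear molecule, 5 cuts → 6 fragments:
  1–40 → 40 bp
  41–108 → 68 bp
  109–148 → 40 bp
  149–215 → 67 bp
  216–232 → 17 bp
  233–279 → 47 bp
Sorted largest to smallest: 68, 67, 47, 40, 40, 17 bp.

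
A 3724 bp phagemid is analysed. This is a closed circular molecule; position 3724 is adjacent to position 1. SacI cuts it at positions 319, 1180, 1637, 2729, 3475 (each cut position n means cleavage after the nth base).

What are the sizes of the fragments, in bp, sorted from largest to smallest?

1092, 861, 746, 568, 457 bp

Circular molecule, 5 cuts → 5 fragments:
  1180 − 319 = 861 bp
  1637 − 1180 = 457 bp
  2729 − 1637 = 1092 bp
  3475 − 2729 = 746 bp
  wrap: 3724 − 3475 + 319 = 568 bp
Sorted largest to smallest: 1092, 861, 746, 568, 457 bp.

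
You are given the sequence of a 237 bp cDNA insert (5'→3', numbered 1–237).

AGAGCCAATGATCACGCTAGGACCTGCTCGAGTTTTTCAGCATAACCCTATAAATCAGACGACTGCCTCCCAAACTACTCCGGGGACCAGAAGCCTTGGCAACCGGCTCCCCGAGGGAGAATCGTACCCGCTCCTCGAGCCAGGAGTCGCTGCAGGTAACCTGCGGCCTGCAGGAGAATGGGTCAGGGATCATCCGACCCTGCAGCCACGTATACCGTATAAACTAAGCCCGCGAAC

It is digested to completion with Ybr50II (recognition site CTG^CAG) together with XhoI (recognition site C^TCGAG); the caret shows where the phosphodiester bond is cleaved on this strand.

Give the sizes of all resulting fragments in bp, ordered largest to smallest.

107, 35, 32, 27, 18, 18 bp

Ybr50II sites (CTGCAG) start at positions 150, 168, 200.
Ybr50II cuts after base 3 of each site, so after positions 152, 170, 202.
XhoI sites (CTCGAG) start at positions 27, 134.
XhoI cuts after the first base of each site, so after positions 27, 134.
Combined cut positions: 27, 134, 152, 170, 202.
Linear molecule, 5 cuts → 6 fragments:
  1–27 → 27 bp
  28–134 → 107 bp
  135–152 → 18 bp
  153–170 → 18 bp
  171–202 → 32 bp
  203–237 → 35 bp
Sorted largest to smallest: 107, 35, 32, 27, 18, 18 bp.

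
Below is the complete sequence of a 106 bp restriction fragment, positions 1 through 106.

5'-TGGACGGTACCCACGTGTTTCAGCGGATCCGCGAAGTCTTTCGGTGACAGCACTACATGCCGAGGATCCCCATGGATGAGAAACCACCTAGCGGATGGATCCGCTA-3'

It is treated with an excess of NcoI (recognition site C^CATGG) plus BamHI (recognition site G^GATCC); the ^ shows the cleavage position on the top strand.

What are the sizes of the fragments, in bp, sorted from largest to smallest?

The NcoI site (CCATGG) starts at position 70.
NcoI cuts after the first base of each site, so after position 70.
BamHI sites (GGATCC) start at positions 25, 64, 97.
BamHI cuts after the first base of each site, so after positions 25, 64, 97.
Combined cut positions: 25, 64, 70, 97.
Linear molecule, 4 cuts → 5 fragments:
  1–25 → 25 bp
  26–64 → 39 bp
  65–70 → 6 bp
  71–97 → 27 bp
  98–106 → 9 bp
Sorted largest to smallest: 39, 27, 25, 9, 6 bp.

39, 27, 25, 9, 6 bp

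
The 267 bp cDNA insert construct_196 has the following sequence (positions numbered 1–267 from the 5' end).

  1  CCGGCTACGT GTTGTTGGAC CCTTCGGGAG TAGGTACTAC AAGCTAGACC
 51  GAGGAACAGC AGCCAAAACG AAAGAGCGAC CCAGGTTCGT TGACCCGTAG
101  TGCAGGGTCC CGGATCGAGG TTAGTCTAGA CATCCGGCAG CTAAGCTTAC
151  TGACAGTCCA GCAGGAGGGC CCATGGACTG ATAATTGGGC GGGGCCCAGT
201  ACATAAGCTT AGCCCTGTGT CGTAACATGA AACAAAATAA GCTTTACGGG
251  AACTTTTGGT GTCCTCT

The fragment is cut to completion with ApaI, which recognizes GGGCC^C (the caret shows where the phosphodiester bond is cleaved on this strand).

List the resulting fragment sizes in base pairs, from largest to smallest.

171, 71, 25 bp

ApaI sites (GGGCCC) start at positions 167, 192.
ApaI cuts after base 5 of each site (before the last base), so after positions 171, 196.
Linear molecule, 2 cuts → 3 fragments:
  1–171 → 171 bp
  172–196 → 25 bp
  197–267 → 71 bp
Sorted largest to smallest: 171, 71, 25 bp.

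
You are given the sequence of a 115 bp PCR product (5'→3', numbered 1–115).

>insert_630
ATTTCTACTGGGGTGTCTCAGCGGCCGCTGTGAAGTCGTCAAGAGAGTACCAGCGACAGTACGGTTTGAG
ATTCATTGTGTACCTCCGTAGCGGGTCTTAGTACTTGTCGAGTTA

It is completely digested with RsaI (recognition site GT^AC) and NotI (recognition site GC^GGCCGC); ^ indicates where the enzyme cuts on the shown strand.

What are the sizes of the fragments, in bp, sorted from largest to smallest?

26, 22, 21, 21, 13, 12 bp

RsaI sites (GTAC) start at positions 47, 59, 80, 101.
RsaI cuts after base 2 of each site, so after positions 48, 60, 81, 102.
The NotI site (GCGGCCGC) starts at position 21.
NotI cuts after base 2 of each site, so after position 22.
Combined cut positions: 22, 48, 60, 81, 102.
Linear molecule, 5 cuts → 6 fragments:
  1–22 → 22 bp
  23–48 → 26 bp
  49–60 → 12 bp
  61–81 → 21 bp
  82–102 → 21 bp
  103–115 → 13 bp
Sorted largest to smallest: 26, 22, 21, 21, 13, 12 bp.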